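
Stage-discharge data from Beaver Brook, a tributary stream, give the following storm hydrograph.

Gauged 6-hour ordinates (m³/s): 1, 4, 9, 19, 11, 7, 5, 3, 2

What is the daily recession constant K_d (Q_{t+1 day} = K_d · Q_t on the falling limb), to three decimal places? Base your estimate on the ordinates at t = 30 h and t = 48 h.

Between t = 30 h and t = 48 h the flow falls from 7 to 2 m³/s over 3×6 h = 18 h.
Per-interval ratio K = (2/7)^(1/3) = 0.6586; K_d = K^(24/6) = 0.188.

K_d ≈ 0.188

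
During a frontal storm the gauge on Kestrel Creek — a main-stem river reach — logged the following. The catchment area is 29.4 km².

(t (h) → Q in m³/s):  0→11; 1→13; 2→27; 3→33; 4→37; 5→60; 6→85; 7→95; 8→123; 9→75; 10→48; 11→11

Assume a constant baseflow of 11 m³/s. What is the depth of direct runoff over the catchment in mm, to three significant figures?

Direct runoff: 0.0, 2.0, 16.0, 22.0, 26.0, 49.0, 74.0, 84.0, 112.0, 64.0, 37.0, 0.0 m³/s; ΣQ_DR = 486.0 m³/s.
V = ΣQ_DR · Δt = 486.0 × 3600 s = 1.750 × 10^6 m³.
Over A = 29.4 km², depth = V / A = 59.5 mm.

d ≈ 59.5 mm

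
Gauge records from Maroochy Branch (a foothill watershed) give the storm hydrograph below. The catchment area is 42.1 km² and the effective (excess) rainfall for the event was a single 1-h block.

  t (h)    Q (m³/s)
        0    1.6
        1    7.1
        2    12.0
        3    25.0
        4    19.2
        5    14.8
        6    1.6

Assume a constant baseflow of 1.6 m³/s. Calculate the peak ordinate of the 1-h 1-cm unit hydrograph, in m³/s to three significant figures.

U_p ≈ 39.0 m³/s

Direct runoff: 0.0, 5.5, 10.4, 23.4, 17.6, 13.2, 0.0 m³/s; ΣQ_DR = 70.10 m³/s, peak = 23.4 m³/s.
Runoff depth d = ΣQ_DR·Δt / A = 70.10 × 3600 / (42.1 km²) = 5.994 mm.
The 1-cm UH is the DRH scaled by (10 mm)/d, so U_p = 23.4 × 10/5.994 = 39.0 m³/s.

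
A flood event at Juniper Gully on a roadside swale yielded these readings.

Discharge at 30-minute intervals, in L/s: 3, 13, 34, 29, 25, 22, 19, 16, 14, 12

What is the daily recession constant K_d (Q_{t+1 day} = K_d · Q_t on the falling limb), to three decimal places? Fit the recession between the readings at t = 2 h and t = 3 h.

Between t = 2 h and t = 3 h the flow falls from 25 to 19 L/s over 2×0.5 h = 1 h.
Per-interval ratio K = (19/25)^(1/2) = 0.8718; K_d = K^(24/0.5) = 0.001.

K_d ≈ 0.001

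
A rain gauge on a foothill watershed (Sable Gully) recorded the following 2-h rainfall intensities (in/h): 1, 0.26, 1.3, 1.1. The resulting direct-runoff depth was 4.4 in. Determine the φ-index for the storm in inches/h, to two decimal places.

Only the 3 blocks with intensity above φ contribute runoff: 1, 1.3, 1.1 in/h.
Σ(I−φ)·Δt = d  ⇒  (1+1.3+1.1 − 3φ)·2 = 4.4
φ = (3.400 − 4.4/2) / 3 = 0.40 in/h.

φ ≈ 0.40 in/h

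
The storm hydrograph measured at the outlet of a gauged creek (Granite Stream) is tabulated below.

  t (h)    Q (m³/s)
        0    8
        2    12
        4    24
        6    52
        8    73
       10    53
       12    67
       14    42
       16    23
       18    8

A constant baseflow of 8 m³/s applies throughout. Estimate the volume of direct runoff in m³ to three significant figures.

Direct-runoff ordinates (Q − Q_b): 0.0, 4.0, 16.0, 44.0, 65.0, 45.0, 59.0, 34.0, 15.0, 0.0 m³/s.
ΣQ_DR = 282.0 m³/s.
With Δt = 2 h = 7200 s, V = ΣQ_DR · Δt = 282.0 × 7200 = 2.03 × 10^6 m³.

V ≈ 2.03 × 10^6 m³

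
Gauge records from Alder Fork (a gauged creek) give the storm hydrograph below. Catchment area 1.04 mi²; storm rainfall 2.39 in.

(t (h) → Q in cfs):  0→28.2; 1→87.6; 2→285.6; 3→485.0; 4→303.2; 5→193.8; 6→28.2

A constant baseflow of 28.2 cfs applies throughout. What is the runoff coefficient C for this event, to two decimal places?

C ≈ 0.76

ΣQ_DR = 1214 cfs; V = ΣQ_DR·Δt = 4.371 × 10^6 ft³.
Runoff depth d = V / A = 1.809 in.
C = d / P = 1.809 / 2.39 = 0.76.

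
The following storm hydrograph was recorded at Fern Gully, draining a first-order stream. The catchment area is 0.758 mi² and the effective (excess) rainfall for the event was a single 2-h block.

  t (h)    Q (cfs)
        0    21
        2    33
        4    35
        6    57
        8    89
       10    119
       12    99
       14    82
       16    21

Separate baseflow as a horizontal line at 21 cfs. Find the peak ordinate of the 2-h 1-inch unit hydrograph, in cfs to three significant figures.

U_p ≈ 65.3 cfs

Direct runoff: 0.0, 12.0, 14.0, 36.0, 68.0, 98.0, 78.0, 61.0, 0.0 cfs; ΣQ_DR = 367.0 cfs, peak = 98.0 cfs.
Runoff depth d = ΣQ_DR·Δt / A = 367.0 × 7200 / (0.758 mi²) = 1.501 in.
The 1-inch UH is the DRH scaled by (1 in)/d, so U_p = 98.0 × 1/1.501 = 65.3 cfs.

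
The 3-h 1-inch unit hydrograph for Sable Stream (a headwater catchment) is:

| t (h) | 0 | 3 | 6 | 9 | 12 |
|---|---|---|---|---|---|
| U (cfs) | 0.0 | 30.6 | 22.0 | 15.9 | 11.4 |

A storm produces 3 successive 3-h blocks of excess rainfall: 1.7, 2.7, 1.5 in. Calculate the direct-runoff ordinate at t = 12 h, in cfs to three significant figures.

By discrete convolution, Q_j = Σ (P_i / 1 in) · U_{j−i}.
At t = 12 h (j=4): Q = (1.7/1)·11.4 + (2.7/1)·15.9 + (1.5/1)·22.0 = 95.3 cfs.

Q ≈ 95.3 cfs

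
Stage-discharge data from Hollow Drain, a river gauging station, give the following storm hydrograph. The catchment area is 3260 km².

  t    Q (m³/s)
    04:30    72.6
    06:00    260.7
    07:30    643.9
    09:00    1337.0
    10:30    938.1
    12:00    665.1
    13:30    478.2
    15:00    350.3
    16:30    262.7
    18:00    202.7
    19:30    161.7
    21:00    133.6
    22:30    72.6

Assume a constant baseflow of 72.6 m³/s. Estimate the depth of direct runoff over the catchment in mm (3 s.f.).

d ≈ 7.68 mm

Direct runoff: 0.0, 188.1, 571.3, 1264.4, 865.5, 592.5, 405.6, 277.7, 190.1, 130.1, 89.1, 61.0, 0.0 m³/s; ΣQ_DR = 4635 m³/s.
V = ΣQ_DR · Δt = 4635 × 5400 s = 2.503 × 10^7 m³.
Over A = 3260 km², depth = V / A = 7.68 mm.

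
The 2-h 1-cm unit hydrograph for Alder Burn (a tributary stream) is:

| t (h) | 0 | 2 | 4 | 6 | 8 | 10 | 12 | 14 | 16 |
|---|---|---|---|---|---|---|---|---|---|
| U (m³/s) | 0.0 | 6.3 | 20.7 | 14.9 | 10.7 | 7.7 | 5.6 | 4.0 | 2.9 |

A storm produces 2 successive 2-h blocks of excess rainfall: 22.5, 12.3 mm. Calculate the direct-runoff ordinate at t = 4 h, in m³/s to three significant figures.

By discrete convolution, Q_j = Σ (P_i / 10 mm) · U_{j−i}.
At t = 4 h (j=2): Q = (22.5/10)·20.7 + (12.3/10)·6.3 = 54.3 m³/s.

Q ≈ 54.3 m³/s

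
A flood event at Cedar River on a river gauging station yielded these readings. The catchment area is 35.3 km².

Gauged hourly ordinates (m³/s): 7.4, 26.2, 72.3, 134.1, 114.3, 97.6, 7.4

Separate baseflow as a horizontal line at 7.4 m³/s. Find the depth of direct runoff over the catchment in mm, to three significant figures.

d ≈ 41.6 mm

Direct runoff: 0.0, 18.8, 64.9, 126.7, 106.9, 90.2, 0.0 m³/s; ΣQ_DR = 407.5 m³/s.
V = ΣQ_DR · Δt = 407.5 × 3600 s = 1.467 × 10^6 m³.
Over A = 35.3 km², depth = V / A = 41.6 mm.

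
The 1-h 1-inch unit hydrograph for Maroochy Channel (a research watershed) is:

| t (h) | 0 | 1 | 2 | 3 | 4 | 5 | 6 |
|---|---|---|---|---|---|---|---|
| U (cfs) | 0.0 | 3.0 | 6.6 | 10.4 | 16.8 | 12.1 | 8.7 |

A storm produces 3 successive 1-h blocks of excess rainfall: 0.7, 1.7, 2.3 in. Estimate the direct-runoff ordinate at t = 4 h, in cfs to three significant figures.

Q ≈ 44.6 cfs

By discrete convolution, Q_j = Σ (P_i / 1 in) · U_{j−i}.
At t = 4 h (j=4): Q = (0.7/1)·16.8 + (1.7/1)·10.4 + (2.3/1)·6.6 = 44.6 cfs.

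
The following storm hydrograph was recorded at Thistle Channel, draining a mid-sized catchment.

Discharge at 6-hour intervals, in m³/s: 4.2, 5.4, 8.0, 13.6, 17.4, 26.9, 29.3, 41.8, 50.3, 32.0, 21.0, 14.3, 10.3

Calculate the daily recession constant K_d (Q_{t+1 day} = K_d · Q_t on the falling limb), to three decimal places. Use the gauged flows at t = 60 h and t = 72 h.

K_d ≈ 0.241

Between t = 60 h and t = 72 h the flow falls from 21.0 to 10.3 m³/s over 2×6 h = 12 h.
Per-interval ratio K = (10.3/21.0)^(1/2) = 0.7003; K_d = K^(24/6) = 0.241.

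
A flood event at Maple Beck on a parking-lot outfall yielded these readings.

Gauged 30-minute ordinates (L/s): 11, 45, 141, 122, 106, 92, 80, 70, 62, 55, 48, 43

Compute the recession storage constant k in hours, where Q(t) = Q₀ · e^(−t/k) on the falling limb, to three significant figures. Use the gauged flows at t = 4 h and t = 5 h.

k ≈ 3.91 h

On the falling limb, Q drops from 62 to 48 L/s between t = 4 h and t = 5 h (Δt = 1 h).
k = −Δt / ln(Q₂/Q₁) = −1 / ln(48/62) = 3.91 h.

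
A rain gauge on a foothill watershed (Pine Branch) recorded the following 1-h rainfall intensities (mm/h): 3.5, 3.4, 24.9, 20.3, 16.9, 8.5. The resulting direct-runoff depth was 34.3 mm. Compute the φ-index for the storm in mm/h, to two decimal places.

φ ≈ 9.27 mm/h

Only the 3 blocks with intensity above φ contribute runoff: 24.9, 20.3, 16.9 mm/h.
Σ(I−φ)·Δt = d  ⇒  (24.9+20.3+16.9 − 3φ)·1 = 34.3
φ = (62.10 − 34.3/1) / 3 = 9.27 mm/h.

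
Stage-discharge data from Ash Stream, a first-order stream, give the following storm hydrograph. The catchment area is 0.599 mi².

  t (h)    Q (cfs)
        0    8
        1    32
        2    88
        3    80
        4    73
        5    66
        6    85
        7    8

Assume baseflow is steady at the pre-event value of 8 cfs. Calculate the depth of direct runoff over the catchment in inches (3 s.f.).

Direct runoff: 0.0, 24.0, 80.0, 72.0, 65.0, 58.0, 77.0, 0.0 cfs; ΣQ_DR = 376.0 cfs.
V = ΣQ_DR · Δt = 376.0 × 3600 s = 1.354 × 10^6 ft³.
Over A = 0.599 mi², depth = V / A = 0.973 in.

d ≈ 0.973 in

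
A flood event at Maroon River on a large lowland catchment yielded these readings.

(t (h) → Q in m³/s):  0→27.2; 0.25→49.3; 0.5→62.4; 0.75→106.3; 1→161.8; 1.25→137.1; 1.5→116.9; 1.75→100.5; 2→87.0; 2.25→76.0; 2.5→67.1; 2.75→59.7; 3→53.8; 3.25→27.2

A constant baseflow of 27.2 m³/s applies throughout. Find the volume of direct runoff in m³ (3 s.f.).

V ≈ 6.76 × 10^5 m³

Direct-runoff ordinates (Q − Q_b): 0.0, 22.1, 35.2, 79.1, 134.6, 109.9, 89.7, 73.3, 59.8, 48.8, 39.9, 32.5, 26.6, 0.0 m³/s.
ΣQ_DR = 751.5 m³/s.
With Δt = 0.25 h = 900 s, V = ΣQ_DR · Δt = 751.5 × 900 = 6.76 × 10^5 m³.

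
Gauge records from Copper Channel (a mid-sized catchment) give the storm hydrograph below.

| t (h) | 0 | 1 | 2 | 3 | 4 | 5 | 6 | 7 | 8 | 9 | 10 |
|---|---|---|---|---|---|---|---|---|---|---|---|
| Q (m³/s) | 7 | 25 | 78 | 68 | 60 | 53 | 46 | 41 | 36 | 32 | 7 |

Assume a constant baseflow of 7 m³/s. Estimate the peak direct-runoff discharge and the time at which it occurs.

Subtracting baseflow gives direct-runoff ordinates: 0.0, 18.0, 71.0, 61.0, 53.0, 46.0, 39.0, 34.0, 29.0, 25.0, 0.0 m³/s.
The maximum is 71.0 m³/s, occurring at the reading for t = 2 h.

Q_p = 71.0 m³/s at t = 2 h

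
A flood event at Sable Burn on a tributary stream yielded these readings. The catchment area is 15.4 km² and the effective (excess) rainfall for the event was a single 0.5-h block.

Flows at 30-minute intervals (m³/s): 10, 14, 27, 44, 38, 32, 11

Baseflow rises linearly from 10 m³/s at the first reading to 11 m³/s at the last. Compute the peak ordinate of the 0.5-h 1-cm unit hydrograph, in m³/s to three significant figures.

Direct runoff: 0.00, 3.83, 16.67, 33.50, 27.33, 21.17, 0.00 m³/s; ΣQ_DR = 102.5 m³/s, peak = 33.50 m³/s.
Runoff depth d = ΣQ_DR·Δt / A = 102.5 × 1800 / (15.4 km²) = 11.98 mm.
The 1-cm UH is the DRH scaled by (10 mm)/d, so U_p = 33.50 × 10/11.98 = 28.0 m³/s.

U_p ≈ 28.0 m³/s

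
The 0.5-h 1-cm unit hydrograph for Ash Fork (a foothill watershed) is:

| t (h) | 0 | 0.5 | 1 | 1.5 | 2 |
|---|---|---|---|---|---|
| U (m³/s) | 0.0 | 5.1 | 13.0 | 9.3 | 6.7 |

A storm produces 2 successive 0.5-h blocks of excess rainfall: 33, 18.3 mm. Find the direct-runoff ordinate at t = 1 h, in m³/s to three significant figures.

By discrete convolution, Q_j = Σ (P_i / 10 mm) · U_{j−i}.
At t = 1 h (j=2): Q = (33/10)·13.0 + (18.3/10)·5.1 = 52.2 m³/s.

Q ≈ 52.2 m³/s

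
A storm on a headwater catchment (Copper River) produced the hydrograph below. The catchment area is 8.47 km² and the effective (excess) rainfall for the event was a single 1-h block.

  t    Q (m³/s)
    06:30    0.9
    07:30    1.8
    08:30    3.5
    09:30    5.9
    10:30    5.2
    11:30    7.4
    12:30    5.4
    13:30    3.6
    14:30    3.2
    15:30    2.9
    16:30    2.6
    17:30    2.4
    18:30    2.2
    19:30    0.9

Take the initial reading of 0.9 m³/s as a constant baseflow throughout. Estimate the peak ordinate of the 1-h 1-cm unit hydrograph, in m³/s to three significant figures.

Direct runoff: 0.0, 0.9, 2.6, 5.0, 4.3, 6.5, 4.5, 2.7, 2.3, 2.0, 1.7, 1.5, 1.3, 0.0 m³/s; ΣQ_DR = 35.30 m³/s, peak = 6.5 m³/s.
Runoff depth d = ΣQ_DR·Δt / A = 35.30 × 3600 / (8.47 km²) = 15.00 mm.
The 1-cm UH is the DRH scaled by (10 mm)/d, so U_p = 6.5 × 10/15.00 = 4.33 m³/s.

U_p ≈ 4.33 m³/s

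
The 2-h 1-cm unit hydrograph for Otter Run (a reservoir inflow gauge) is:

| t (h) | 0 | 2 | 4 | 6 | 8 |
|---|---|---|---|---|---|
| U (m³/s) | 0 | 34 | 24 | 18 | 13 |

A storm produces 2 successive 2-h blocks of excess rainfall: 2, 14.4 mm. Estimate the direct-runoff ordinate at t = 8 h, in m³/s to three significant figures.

Q ≈ 28.5 m³/s

By discrete convolution, Q_j = Σ (P_i / 10 mm) · U_{j−i}.
At t = 8 h (j=4): Q = (2/10)·13 + (14.4/10)·18 = 28.5 m³/s.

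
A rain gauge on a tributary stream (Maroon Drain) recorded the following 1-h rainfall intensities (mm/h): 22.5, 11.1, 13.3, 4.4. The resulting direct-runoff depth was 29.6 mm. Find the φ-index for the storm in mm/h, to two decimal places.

Only the 3 blocks with intensity above φ contribute runoff: 22.5, 11.1, 13.3 mm/h.
Σ(I−φ)·Δt = d  ⇒  (22.5+11.1+13.3 − 3φ)·1 = 29.6
φ = (46.90 − 29.6/1) / 3 = 5.77 mm/h.

φ ≈ 5.77 mm/h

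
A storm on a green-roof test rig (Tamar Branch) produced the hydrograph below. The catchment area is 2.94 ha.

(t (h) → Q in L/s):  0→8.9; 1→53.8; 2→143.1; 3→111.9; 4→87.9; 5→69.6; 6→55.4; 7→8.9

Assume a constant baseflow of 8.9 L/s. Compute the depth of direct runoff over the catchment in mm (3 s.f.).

d ≈ 57.3 mm

Direct runoff: 0.0, 44.9, 134.2, 103.0, 79.0, 60.7, 46.5, 0.0 L/s; ΣQ_DR = 468.3 L/s.
V = ΣQ_DR · Δt = 468.3 × 3600 s = 1.686 × 10^6 L.
Over A = 2.94 ha, depth = V / A = 57.3 mm.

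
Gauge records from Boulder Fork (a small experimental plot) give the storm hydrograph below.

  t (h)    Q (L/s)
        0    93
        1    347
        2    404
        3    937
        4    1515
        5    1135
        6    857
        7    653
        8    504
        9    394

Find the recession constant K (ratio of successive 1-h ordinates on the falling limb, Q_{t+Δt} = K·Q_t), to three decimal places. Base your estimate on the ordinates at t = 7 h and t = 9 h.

Using the recession-limb readings at t = 7 h and t = 9 h: Q falls from 653 to 394 L/s over 2 intervals.
K = (Q₂/Q₁)^(1/2) = (394/653)^(1/2) = 0.777.

K ≈ 0.777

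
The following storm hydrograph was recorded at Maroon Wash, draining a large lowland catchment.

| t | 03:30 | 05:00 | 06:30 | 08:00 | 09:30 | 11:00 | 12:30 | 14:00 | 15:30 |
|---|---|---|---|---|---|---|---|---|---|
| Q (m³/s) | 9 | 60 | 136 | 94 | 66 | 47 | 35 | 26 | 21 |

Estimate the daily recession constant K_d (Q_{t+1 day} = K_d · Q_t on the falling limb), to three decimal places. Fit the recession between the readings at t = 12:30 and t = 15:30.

Between t = 12:30 and t = 15:30 the flow falls from 35 to 21 m³/s over 2×1.5 h = 3 h.
Per-interval ratio K = (21/35)^(1/2) = 0.7746; K_d = K^(24/1.5) = 0.017.

K_d ≈ 0.017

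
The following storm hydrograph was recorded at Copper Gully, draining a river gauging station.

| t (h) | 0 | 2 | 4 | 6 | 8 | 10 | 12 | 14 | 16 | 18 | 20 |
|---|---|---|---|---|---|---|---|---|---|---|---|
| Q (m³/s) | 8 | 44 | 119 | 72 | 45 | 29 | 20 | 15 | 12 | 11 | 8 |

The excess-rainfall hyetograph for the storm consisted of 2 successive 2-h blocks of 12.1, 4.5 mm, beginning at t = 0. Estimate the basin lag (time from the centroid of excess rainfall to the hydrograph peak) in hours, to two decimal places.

t_L ≈ 2.46 h

Centroid of excess rainfall: t_c = Σ P_i·t̄_i / ΣP_i = 1.5422 h (block centres at 1, 3 h).
Hydrograph peak occurs at t = 4 h, so basin lag t_L = 4 − 1.5422 = 2.46 h.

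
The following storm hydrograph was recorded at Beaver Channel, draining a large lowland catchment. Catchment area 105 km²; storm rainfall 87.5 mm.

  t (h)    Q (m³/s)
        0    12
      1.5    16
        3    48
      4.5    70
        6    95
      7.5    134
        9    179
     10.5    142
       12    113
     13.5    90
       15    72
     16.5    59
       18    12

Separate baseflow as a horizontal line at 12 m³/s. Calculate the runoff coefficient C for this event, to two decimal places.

C ≈ 0.52

ΣQ_DR = 886.0 m³/s; V = ΣQ_DR·Δt = 4.784 × 10^6 m³.
Runoff depth d = V / A = 45.57 mm.
C = d / P = 45.57 / 87.5 = 0.52.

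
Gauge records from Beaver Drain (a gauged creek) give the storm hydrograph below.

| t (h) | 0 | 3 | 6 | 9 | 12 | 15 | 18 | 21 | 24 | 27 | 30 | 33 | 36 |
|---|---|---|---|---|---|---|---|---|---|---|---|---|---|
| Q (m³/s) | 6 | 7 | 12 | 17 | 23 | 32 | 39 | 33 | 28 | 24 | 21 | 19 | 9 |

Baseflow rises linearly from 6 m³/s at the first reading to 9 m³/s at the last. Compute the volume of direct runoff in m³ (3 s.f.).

V ≈ 1.86 × 10^6 m³

Direct-runoff ordinates (Q − Q_b): 0.00, 0.75, 5.50, 10.25, 16.00, 24.75, 31.50, 25.25, 20.00, 15.75, 12.50, 10.25, 0.00 m³/s.
ΣQ_DR = 172.5 m³/s.
With Δt = 3 h = 10800 s, V = ΣQ_DR · Δt = 172.5 × 10800 = 1.86 × 10^6 m³.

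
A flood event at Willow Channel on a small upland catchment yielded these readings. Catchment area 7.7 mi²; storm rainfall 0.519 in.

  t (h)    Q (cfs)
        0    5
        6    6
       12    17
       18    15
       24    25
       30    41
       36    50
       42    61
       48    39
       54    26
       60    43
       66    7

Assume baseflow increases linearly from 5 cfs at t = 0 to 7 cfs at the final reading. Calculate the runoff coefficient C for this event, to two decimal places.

ΣQ_DR = 263.0 cfs; V = ΣQ_DR·Δt = 5.681 × 10^6 ft³.
Runoff depth d = V / A = 0.3176 in.
C = d / P = 0.3176 / 0.519 = 0.61.

C ≈ 0.61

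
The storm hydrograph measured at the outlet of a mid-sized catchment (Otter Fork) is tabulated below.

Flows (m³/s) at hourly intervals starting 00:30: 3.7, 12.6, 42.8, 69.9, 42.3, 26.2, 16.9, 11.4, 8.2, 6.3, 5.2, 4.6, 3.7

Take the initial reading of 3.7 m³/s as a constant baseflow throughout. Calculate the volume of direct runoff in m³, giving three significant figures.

Direct-runoff ordinates (Q − Q_b): 0.0, 8.9, 39.1, 66.2, 38.6, 22.5, 13.2, 7.7, 4.5, 2.6, 1.5, 0.9, 0.0 m³/s.
ΣQ_DR = 205.7 m³/s.
With Δt = 1 h = 3600 s, V = ΣQ_DR · Δt = 205.7 × 3600 = 7.41 × 10^5 m³.

V ≈ 7.41 × 10^5 m³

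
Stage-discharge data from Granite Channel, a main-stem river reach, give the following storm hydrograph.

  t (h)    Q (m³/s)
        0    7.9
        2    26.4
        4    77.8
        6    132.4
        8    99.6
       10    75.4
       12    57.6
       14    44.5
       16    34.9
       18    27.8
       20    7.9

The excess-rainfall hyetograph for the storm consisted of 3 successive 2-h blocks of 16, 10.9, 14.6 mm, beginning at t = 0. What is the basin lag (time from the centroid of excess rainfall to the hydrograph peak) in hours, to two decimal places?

Centroid of excess rainfall: t_c = Σ P_i·t̄_i / ΣP_i = 2.9325 h (block centres at 1, 3, 5 h).
Hydrograph peak occurs at t = 6 h, so basin lag t_L = 6 − 2.9325 = 3.07 h.

t_L ≈ 3.07 h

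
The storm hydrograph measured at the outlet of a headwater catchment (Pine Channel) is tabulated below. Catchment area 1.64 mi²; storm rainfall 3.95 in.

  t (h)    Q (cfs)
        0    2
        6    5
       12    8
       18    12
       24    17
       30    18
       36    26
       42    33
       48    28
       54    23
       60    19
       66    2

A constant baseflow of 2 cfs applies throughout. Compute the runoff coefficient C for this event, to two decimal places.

C ≈ 0.24

ΣQ_DR = 169.0 cfs; V = ΣQ_DR·Δt = 3.650 × 10^6 ft³.
Runoff depth d = V / A = 0.9581 in.
C = d / P = 0.9581 / 3.95 = 0.24.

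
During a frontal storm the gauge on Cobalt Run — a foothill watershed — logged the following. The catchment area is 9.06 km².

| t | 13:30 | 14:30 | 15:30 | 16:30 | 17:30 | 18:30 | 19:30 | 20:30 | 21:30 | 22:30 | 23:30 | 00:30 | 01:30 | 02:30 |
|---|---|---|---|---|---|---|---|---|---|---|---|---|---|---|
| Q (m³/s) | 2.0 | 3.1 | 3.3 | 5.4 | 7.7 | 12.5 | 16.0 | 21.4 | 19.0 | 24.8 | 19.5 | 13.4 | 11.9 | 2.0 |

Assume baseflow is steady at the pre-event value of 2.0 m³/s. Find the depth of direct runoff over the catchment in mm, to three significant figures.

Direct runoff: 0.0, 1.1, 1.3, 3.4, 5.7, 10.5, 14.0, 19.4, 17.0, 22.8, 17.5, 11.4, 9.9, 0.0 m³/s; ΣQ_DR = 134.0 m³/s.
V = ΣQ_DR · Δt = 134.0 × 3600 s = 4.824 × 10^5 m³.
Over A = 9.06 km², depth = V / A = 53.2 mm.

d ≈ 53.2 mm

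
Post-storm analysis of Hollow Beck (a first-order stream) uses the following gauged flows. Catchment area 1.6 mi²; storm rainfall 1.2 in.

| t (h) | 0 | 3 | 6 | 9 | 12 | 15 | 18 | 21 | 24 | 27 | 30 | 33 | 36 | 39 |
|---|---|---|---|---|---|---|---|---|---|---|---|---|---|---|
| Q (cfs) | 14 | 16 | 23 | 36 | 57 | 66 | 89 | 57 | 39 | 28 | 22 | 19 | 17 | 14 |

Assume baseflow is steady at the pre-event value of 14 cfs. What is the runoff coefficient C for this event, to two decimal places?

ΣQ_DR = 301.0 cfs; V = ΣQ_DR·Δt = 3.251 × 10^6 ft³.
Runoff depth d = V / A = 0.8745 in.
C = d / P = 0.8745 / 1.2 = 0.73.

C ≈ 0.73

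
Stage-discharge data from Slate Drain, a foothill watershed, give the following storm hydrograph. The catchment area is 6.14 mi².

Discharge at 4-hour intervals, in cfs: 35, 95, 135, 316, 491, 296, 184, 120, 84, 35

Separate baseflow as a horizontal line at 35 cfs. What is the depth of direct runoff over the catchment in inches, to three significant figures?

d ≈ 1.45 in

Direct runoff: 0.0, 60.0, 100.0, 281.0, 456.0, 261.0, 149.0, 85.0, 49.0, 0.0 cfs; ΣQ_DR = 1441 cfs.
V = ΣQ_DR · Δt = 1441 × 14400 s = 2.075 × 10^7 ft³.
Over A = 6.14 mi², depth = V / A = 1.45 in.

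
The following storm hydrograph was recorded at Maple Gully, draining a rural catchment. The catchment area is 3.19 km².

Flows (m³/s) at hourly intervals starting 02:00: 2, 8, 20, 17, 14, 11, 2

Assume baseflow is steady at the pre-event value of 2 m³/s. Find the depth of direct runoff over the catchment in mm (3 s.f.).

Direct runoff: 0.0, 6.0, 18.0, 15.0, 12.0, 9.0, 0.0 m³/s; ΣQ_DR = 60.00 m³/s.
V = ΣQ_DR · Δt = 60.00 × 3600 s = 2.160 × 10^5 m³.
Over A = 3.19 km², depth = V / A = 67.7 mm.

d ≈ 67.7 mm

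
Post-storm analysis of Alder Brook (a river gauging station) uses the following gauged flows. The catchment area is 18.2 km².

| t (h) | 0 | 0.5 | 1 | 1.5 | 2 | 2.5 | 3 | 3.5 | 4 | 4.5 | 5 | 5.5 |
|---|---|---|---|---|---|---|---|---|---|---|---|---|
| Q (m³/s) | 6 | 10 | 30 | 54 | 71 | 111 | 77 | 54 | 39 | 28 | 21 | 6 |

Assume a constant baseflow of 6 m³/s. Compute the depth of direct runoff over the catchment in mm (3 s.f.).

d ≈ 43.0 mm

Direct runoff: 0.0, 4.0, 24.0, 48.0, 65.0, 105.0, 71.0, 48.0, 33.0, 22.0, 15.0, 0.0 m³/s; ΣQ_DR = 435.0 m³/s.
V = ΣQ_DR · Δt = 435.0 × 1800 s = 7.830 × 10^5 m³.
Over A = 18.2 km², depth = V / A = 43.0 mm.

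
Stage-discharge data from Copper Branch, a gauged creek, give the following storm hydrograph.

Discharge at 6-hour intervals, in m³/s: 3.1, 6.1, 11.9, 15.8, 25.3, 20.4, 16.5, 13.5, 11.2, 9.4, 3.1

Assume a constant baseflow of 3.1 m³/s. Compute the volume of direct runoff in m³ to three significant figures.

V ≈ 2.21 × 10^6 m³

Direct-runoff ordinates (Q − Q_b): 0.0, 3.0, 8.8, 12.7, 22.2, 17.3, 13.4, 10.4, 8.1, 6.3, 0.0 m³/s.
ΣQ_DR = 102.2 m³/s.
With Δt = 6 h = 21600 s, V = ΣQ_DR · Δt = 102.2 × 21600 = 2.21 × 10^6 m³.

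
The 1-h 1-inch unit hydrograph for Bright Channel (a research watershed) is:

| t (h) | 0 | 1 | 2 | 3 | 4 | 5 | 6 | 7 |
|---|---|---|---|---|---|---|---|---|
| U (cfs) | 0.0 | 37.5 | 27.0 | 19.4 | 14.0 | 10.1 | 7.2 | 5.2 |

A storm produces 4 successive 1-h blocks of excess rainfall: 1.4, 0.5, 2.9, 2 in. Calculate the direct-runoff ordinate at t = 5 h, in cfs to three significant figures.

By discrete convolution, Q_j = Σ (P_i / 1 in) · U_{j−i}.
At t = 5 h (j=5): Q = (1.4/1)·10.1 + (0.5/1)·14.0 + (2.9/1)·19.4 + (2/1)·27.0 = 131 cfs.

Q ≈ 131 cfs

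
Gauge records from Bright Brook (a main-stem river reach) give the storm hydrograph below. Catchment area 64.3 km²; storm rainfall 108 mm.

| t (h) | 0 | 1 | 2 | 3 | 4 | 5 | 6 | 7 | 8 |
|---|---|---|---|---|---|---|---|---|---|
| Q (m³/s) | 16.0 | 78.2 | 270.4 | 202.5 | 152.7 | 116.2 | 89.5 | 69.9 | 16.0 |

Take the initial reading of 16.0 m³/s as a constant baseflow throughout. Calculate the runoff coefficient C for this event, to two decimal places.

C ≈ 0.45

ΣQ_DR = 867.4 m³/s; V = ΣQ_DR·Δt = 3.123 × 10^6 m³.
Runoff depth d = V / A = 48.56 mm.
C = d / P = 48.56 / 108 = 0.45.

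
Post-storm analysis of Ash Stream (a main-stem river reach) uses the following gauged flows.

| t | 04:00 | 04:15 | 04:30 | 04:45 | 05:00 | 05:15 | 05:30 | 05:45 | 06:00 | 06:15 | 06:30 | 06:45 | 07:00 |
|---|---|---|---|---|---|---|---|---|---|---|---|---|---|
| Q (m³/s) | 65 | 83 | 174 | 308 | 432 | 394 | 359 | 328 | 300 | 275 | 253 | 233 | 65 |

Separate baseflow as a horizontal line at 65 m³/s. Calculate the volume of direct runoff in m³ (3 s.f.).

V ≈ 2.18 × 10^6 m³

Direct-runoff ordinates (Q − Q_b): 0.0, 18.0, 109.0, 243.0, 367.0, 329.0, 294.0, 263.0, 235.0, 210.0, 188.0, 168.0, 0.0 m³/s.
ΣQ_DR = 2424 m³/s.
With Δt = 0.25 h = 900 s, V = ΣQ_DR · Δt = 2424 × 900 = 2.18 × 10^6 m³.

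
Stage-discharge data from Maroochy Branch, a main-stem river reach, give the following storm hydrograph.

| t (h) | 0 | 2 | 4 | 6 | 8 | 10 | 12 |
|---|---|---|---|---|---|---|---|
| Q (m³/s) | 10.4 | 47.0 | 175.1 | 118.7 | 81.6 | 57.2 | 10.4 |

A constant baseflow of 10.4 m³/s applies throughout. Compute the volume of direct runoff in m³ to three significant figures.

V ≈ 3.08 × 10^6 m³

Direct-runoff ordinates (Q − Q_b): 0.0, 36.6, 164.7, 108.3, 71.2, 46.8, 0.0 m³/s.
ΣQ_DR = 427.6 m³/s.
With Δt = 2 h = 7200 s, V = ΣQ_DR · Δt = 427.6 × 7200 = 3.08 × 10^6 m³.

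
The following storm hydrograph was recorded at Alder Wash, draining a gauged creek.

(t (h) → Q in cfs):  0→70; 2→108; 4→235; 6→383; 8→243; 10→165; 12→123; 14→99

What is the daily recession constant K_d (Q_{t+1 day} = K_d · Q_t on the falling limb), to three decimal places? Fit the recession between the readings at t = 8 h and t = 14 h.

K_d ≈ 0.028

Between t = 8 h and t = 14 h the flow falls from 243 to 99 cfs over 3×2 h = 6 h.
Per-interval ratio K = (99/243)^(1/3) = 0.7413; K_d = K^(24/2) = 0.028.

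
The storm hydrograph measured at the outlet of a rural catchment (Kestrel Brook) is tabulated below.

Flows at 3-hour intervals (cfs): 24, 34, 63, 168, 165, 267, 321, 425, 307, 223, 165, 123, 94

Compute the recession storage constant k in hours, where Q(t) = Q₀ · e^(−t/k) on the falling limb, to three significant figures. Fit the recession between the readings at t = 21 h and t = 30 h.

On the falling limb, Q drops from 425 to 165 cfs between t = 21 h and t = 30 h (Δt = 9 h).
k = −Δt / ln(Q₂/Q₁) = −9 / ln(165/425) = 9.51 h.

k ≈ 9.51 h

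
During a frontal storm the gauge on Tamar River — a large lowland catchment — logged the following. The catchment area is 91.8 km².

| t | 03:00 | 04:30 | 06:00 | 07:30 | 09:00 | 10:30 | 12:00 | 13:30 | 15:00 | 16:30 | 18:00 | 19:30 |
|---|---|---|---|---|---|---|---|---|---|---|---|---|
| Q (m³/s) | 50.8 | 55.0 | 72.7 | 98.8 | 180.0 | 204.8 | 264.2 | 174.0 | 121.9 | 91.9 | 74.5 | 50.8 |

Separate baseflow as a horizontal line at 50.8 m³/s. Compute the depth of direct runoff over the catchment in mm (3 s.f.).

d ≈ 48.8 mm

Direct runoff: 0.0, 4.2, 21.9, 48.0, 129.2, 154.0, 213.4, 123.2, 71.1, 41.1, 23.7, 0.0 m³/s; ΣQ_DR = 829.8 m³/s.
V = ΣQ_DR · Δt = 829.8 × 5400 s = 4.481 × 10^6 m³.
Over A = 91.8 km², depth = V / A = 48.8 mm.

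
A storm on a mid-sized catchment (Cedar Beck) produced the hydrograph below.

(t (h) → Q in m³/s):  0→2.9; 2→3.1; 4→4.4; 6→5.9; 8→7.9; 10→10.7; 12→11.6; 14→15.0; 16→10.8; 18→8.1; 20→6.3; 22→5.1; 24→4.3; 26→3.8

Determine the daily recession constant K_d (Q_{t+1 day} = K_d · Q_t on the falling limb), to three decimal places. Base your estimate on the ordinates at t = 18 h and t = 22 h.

Between t = 18 h and t = 22 h the flow falls from 8.1 to 5.1 m³/s over 2×2 h = 4 h.
Per-interval ratio K = (5.1/8.1)^(1/2) = 0.7935; K_d = K^(24/2) = 0.062.

K_d ≈ 0.062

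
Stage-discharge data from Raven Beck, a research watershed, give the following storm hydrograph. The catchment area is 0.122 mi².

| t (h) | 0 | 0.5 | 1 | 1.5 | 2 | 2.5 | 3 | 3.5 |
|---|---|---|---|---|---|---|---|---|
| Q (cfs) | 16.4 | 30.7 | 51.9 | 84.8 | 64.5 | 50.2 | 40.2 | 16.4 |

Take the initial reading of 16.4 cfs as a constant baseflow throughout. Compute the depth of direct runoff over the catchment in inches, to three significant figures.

d ≈ 1.42 in

Direct runoff: 0.0, 14.3, 35.5, 68.4, 48.1, 33.8, 23.8, 0.0 cfs; ΣQ_DR = 223.9 cfs.
V = ΣQ_DR · Δt = 223.9 × 1800 s = 4.030 × 10^5 ft³.
Over A = 0.122 mi², depth = V / A = 1.42 in.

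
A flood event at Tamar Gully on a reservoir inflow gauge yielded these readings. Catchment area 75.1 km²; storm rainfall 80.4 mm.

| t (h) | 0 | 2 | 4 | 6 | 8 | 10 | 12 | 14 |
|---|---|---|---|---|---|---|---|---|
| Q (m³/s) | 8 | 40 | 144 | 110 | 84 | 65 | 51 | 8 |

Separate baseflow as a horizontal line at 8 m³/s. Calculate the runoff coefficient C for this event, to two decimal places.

C ≈ 0.53

ΣQ_DR = 446.0 m³/s; V = ΣQ_DR·Δt = 3.211 × 10^6 m³.
Runoff depth d = V / A = 42.76 mm.
C = d / P = 42.76 / 80.4 = 0.53.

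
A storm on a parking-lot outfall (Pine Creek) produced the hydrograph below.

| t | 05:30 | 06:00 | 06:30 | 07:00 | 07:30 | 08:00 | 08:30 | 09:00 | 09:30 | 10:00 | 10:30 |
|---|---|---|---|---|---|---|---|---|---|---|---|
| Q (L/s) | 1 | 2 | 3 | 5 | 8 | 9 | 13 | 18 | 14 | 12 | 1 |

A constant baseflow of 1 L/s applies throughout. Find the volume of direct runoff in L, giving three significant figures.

Direct-runoff ordinates (Q − Q_b): 0.0, 1.0, 2.0, 4.0, 7.0, 8.0, 12.0, 17.0, 13.0, 11.0, 0.0 L/s.
ΣQ_DR = 75.00 L/s.
With Δt = 0.5 h = 1800 s, V = ΣQ_DR · Δt = 75.00 × 1800 = 1.35 × 10^5 L.

V ≈ 1.35 × 10^5 L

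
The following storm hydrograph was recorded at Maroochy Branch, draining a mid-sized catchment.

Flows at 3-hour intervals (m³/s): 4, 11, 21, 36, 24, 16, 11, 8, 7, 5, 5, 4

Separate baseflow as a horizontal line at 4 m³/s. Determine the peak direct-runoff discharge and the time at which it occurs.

Subtracting baseflow gives direct-runoff ordinates: 0.0, 7.0, 17.0, 32.0, 20.0, 12.0, 7.0, 4.0, 3.0, 1.0, 1.0, 0.0 m³/s.
The maximum is 32.0 m³/s, occurring at the reading for t = 9 h.

Q_p = 32.0 m³/s at t = 9 h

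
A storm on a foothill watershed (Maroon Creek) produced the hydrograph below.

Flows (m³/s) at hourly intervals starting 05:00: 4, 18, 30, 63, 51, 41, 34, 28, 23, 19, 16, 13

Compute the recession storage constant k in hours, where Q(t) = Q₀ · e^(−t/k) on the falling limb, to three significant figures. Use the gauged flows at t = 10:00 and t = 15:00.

k ≈ 5.31 h

On the falling limb, Q drops from 41 to 16 m³/s between t = 10:00 and t = 15:00 (Δt = 5 h).
k = −Δt / ln(Q₂/Q₁) = −5 / ln(16/41) = 5.31 h.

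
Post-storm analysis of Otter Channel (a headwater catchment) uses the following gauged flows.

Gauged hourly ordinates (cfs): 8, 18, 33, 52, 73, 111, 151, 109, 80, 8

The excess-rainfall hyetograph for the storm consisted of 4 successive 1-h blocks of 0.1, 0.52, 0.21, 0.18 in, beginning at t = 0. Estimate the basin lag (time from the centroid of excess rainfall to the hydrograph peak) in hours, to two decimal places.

t_L ≈ 4.03 h

Centroid of excess rainfall: t_c = Σ P_i·t̄_i / ΣP_i = 1.9653 h (block centres at 0.5, 1.5, 2.5, 3.5 h).
Hydrograph peak occurs at t = 6 h, so basin lag t_L = 6 − 1.9653 = 4.03 h.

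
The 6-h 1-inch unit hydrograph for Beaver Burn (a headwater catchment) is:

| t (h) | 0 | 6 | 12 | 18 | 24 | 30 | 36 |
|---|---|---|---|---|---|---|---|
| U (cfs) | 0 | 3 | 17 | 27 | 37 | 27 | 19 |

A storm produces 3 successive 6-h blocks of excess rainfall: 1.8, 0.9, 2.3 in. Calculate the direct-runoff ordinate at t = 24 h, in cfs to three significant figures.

Q ≈ 130 cfs

By discrete convolution, Q_j = Σ (P_i / 1 in) · U_{j−i}.
At t = 24 h (j=4): Q = (1.8/1)·37 + (0.9/1)·27 + (2.3/1)·17 = 130 cfs.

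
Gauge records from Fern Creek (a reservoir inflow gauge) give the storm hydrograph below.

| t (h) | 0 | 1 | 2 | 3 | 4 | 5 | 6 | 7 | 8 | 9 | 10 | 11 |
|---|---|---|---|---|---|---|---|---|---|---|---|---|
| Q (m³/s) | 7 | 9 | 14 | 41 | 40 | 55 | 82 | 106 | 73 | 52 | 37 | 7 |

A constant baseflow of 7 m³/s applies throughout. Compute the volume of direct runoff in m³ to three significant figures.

Direct-runoff ordinates (Q − Q_b): 0.0, 2.0, 7.0, 34.0, 33.0, 48.0, 75.0, 99.0, 66.0, 45.0, 30.0, 0.0 m³/s.
ΣQ_DR = 439.0 m³/s.
With Δt = 1 h = 3600 s, V = ΣQ_DR · Δt = 439.0 × 3600 = 1.58 × 10^6 m³.

V ≈ 1.58 × 10^6 m³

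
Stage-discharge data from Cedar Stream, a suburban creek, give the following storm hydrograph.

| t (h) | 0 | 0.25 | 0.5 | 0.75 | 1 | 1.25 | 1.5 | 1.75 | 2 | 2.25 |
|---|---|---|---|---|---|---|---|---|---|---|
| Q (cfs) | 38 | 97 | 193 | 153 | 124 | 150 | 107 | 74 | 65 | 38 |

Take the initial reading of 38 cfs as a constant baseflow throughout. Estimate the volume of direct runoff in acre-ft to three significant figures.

Direct-runoff ordinates (Q − Q_b): 0.0, 59.0, 155.0, 115.0, 86.0, 112.0, 69.0, 36.0, 27.0, 0.0 cfs.
ΣQ_DR = 659.0 cfs.
With Δt = 0.25 h = 900 s, V = ΣQ_DR · Δt = 659.0 × 900 = 5.93 × 10^5 ft³ = 13.6 acre-ft.

V ≈ 13.6 acre-ft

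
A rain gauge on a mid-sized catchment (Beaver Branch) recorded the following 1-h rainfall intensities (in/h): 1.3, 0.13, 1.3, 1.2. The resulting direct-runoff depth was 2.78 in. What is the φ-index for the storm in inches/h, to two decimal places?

φ ≈ 0.34 in/h

Only the 3 blocks with intensity above φ contribute runoff: 1.3, 1.3, 1.2 in/h.
Σ(I−φ)·Δt = d  ⇒  (1.3+1.3+1.2 − 3φ)·1 = 2.78
φ = (3.800 − 2.78/1) / 3 = 0.34 in/h.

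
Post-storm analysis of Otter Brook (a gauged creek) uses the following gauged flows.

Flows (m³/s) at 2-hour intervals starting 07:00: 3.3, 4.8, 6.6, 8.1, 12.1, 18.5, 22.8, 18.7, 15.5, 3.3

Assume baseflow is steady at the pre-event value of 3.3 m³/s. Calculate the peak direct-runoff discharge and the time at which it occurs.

Subtracting baseflow gives direct-runoff ordinates: 0.0, 1.5, 3.3, 4.8, 8.8, 15.2, 19.5, 15.4, 12.2, 0.0 m³/s.
The maximum is 19.5 m³/s, occurring at the reading for t = 19:00.

Q_p = 19.5 m³/s at t = 19:00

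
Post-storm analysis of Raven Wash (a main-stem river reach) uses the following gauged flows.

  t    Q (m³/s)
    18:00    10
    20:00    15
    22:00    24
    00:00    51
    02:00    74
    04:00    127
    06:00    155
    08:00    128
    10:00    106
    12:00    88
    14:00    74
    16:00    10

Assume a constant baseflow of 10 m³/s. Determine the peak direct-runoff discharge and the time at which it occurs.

Q_p = 145.0 m³/s at t = 06:00

Subtracting baseflow gives direct-runoff ordinates: 0.0, 5.0, 14.0, 41.0, 64.0, 117.0, 145.0, 118.0, 96.0, 78.0, 64.0, 0.0 m³/s.
The maximum is 145.0 m³/s, occurring at the reading for t = 06:00.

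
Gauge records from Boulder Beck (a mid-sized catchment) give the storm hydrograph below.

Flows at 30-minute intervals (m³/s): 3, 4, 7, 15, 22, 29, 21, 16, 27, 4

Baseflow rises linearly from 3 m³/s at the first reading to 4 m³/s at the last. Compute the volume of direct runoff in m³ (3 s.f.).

Direct-runoff ordinates (Q − Q_b): 0.00, 0.89, 3.78, 11.67, 18.56, 25.44, 17.33, 12.22, 23.11, 0.00 m³/s.
ΣQ_DR = 113.0 m³/s.
With Δt = 0.5 h = 1800 s, V = ΣQ_DR · Δt = 113.0 × 1800 = 2.03 × 10^5 m³.

V ≈ 2.03 × 10^5 m³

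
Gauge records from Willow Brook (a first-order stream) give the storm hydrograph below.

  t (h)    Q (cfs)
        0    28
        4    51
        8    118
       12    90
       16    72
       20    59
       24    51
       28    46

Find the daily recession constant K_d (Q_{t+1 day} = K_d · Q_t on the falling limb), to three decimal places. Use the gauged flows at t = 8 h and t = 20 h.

Between t = 8 h and t = 20 h the flow falls from 118 to 59 cfs over 3×4 h = 12 h.
Per-interval ratio K = (59/118)^(1/3) = 0.7937; K_d = K^(24/4) = 0.250.

K_d ≈ 0.250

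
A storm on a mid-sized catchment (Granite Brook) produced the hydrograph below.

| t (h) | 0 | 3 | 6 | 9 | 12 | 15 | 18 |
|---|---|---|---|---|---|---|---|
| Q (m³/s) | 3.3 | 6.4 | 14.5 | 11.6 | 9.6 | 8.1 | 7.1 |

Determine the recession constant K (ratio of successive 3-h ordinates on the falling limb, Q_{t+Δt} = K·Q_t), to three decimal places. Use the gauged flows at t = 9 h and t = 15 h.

Using the recession-limb readings at t = 9 h and t = 15 h: Q falls from 11.6 to 8.1 m³/s over 2 intervals.
K = (Q₂/Q₁)^(1/2) = (8.1/11.6)^(1/2) = 0.836.

K ≈ 0.836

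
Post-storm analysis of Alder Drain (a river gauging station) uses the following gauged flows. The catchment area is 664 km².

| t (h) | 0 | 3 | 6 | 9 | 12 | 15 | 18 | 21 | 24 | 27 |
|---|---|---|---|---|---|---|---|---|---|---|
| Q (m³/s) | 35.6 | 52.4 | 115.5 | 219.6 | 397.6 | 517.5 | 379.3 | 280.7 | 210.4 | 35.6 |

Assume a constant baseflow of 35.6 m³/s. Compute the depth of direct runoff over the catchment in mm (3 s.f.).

d ≈ 30.7 mm

Direct runoff: 0.0, 16.8, 79.9, 184.0, 362.0, 481.9, 343.7, 245.1, 174.8, 0.0 m³/s; ΣQ_DR = 1888 m³/s.
V = ΣQ_DR · Δt = 1888 × 10800 s = 2.039 × 10^7 m³.
Over A = 664 km², depth = V / A = 30.7 mm.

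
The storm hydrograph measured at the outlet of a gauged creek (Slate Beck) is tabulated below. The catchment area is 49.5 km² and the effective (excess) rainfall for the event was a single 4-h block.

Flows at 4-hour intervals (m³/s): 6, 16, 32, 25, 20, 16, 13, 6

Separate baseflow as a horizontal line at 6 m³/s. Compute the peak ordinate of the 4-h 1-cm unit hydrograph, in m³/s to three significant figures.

Direct runoff: 0.0, 10.0, 26.0, 19.0, 14.0, 10.0, 7.0, 0.0 m³/s; ΣQ_DR = 86.00 m³/s, peak = 26.0 m³/s.
Runoff depth d = ΣQ_DR·Δt / A = 86.00 × 14400 / (49.5 km²) = 25.02 mm.
The 1-cm UH is the DRH scaled by (10 mm)/d, so U_p = 26.0 × 10/25.02 = 10.4 m³/s.

U_p ≈ 10.4 m³/s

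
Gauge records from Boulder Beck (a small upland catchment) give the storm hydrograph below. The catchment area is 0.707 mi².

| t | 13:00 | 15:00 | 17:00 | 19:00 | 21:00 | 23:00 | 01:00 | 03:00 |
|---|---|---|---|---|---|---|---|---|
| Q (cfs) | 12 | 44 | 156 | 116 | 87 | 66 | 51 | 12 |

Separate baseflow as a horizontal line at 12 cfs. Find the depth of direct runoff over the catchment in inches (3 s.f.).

Direct runoff: 0.0, 32.0, 144.0, 104.0, 75.0, 54.0, 39.0, 0.0 cfs; ΣQ_DR = 448.0 cfs.
V = ΣQ_DR · Δt = 448.0 × 7200 s = 3.226 × 10^6 ft³.
Over A = 0.707 mi², depth = V / A = 1.96 in.

d ≈ 1.96 in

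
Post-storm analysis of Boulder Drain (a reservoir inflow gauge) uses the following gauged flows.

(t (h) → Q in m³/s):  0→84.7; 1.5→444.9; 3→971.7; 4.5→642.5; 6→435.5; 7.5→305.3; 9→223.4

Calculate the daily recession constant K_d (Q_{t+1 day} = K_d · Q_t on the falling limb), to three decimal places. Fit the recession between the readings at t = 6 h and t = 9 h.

K_d ≈ 0.005

Between t = 6 h and t = 9 h the flow falls from 435.5 to 223.4 m³/s over 2×1.5 h = 3 h.
Per-interval ratio K = (223.4/435.5)^(1/2) = 0.7162; K_d = K^(24/1.5) = 0.005.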